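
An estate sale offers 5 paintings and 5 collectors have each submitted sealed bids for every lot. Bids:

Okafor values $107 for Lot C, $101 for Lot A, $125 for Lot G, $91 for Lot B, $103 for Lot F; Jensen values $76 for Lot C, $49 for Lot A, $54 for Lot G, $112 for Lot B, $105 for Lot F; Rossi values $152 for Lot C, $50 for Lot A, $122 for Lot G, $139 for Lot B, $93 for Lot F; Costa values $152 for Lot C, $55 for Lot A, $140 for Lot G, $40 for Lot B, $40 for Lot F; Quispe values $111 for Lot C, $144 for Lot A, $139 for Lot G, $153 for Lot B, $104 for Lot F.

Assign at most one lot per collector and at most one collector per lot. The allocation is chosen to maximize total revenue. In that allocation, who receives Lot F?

Jensen receives Lot F.

Treat this as an assignment problem: match each collector to one lot.
Optimal: Okafor→Lot G ($125), Jensen→Lot F ($105), Rossi→Lot B ($139), Costa→Lot C ($152), Quispe→Lot A ($144) — total 125+105+139+152+144 = $665.
Row-greedy (each collector in turn takes its best remaining lot) gives $548, worse by 117.
Jensen's own top lot is Lot B ($112), but forcing Jensen→Lot B and reassigning the rest optimally gives only $651 — worse by 14.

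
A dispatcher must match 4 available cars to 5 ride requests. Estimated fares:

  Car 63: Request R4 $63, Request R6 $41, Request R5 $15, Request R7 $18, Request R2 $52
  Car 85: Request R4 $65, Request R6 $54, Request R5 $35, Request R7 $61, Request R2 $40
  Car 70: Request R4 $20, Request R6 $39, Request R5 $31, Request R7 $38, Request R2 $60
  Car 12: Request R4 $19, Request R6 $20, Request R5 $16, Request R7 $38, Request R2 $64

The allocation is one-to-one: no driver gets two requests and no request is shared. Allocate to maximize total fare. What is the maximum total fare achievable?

Maximum total: $227

Optimal: Car 63→Request R4 ($63), Car 85→Request R7 ($61), Car 70→Request R6 ($39), Car 12→Request R2 ($64) — total 63+61+39+64 = $227.
Next-best assignment: Car 63→Request R4, Car 85→Request R6, Car 70→Request R7, Car 12→Request R2 = $219.
Swapping Car 70↔Car 85 (Car 70→Request R7 $38, Car 85→Request R6 $54) loses 8.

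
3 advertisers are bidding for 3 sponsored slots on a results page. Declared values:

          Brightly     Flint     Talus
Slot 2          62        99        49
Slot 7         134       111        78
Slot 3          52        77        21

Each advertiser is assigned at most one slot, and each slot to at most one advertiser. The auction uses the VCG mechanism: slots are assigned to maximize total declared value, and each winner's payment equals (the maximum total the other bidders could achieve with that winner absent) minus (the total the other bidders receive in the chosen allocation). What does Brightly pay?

Brightly pays $51.

Efficient allocation: Brightly→Slot 7 ($134), Flint→Slot 3 ($77), Talus→Slot 2 ($49); total welfare W = $260.
Brightly receives Slot 7 at value $134, so the others get W − 134 = $126.
Without Brightly: best allocation of the remaining 2 bidders over all 3 slots is Flint→Slot 2 ($99), Talus→Slot 7 ($78), total $177.
VCG payment = (others' best without Brightly) − (others' welfare with Brightly) = 177 − 126 = $51.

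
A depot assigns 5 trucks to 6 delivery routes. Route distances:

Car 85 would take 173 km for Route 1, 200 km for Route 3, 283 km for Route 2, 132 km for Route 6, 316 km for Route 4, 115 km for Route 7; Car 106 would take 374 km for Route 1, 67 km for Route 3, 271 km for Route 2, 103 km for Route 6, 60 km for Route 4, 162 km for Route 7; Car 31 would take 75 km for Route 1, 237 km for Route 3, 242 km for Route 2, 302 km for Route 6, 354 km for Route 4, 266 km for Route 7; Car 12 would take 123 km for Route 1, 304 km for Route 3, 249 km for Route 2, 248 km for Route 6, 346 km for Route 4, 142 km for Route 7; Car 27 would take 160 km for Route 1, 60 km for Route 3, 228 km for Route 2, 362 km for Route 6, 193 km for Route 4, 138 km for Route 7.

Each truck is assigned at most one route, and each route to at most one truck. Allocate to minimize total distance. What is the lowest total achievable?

Minimum total: 469 km

Optimal: Car 85→Route 6 (132 km), Car 106→Route 4 (60 km), Car 31→Route 1 (75 km), Car 12→Route 7 (142 km), Car 27→Route 3 (60 km) — total 132+60+75+142+60 = 469 km.
Min-entry greedy (repeatedly take the single cheapest remaining cell) gives 558 km, worse by 89.
Next-best assignment: Car 85→Route 7, Car 106→Route 4, Car 31→Route 1, Car 12→Route 6, Car 27→Route 3 = 558 km.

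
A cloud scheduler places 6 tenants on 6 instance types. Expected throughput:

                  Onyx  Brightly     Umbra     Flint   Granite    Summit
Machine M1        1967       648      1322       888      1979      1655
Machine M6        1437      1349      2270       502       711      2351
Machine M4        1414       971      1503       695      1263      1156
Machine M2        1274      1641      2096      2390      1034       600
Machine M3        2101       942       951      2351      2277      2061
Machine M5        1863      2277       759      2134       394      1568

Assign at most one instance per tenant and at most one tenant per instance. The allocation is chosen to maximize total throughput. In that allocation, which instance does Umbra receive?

Umbra receives Machine M4.

Optimal: Onyx→Machine M1 (1967 ops/s), Brightly→Machine M5 (2277 ops/s), Umbra→Machine M4 (1503 ops/s), Flint→Machine M2 (2390 ops/s), Granite→Machine M3 (2277 ops/s), Summit→Machine M6 (2351 ops/s) — total 1967+2277+1503+2390+2277+2351 = 12765 ops/s.
Row-greedy (each tenant in turn takes its best remaining instance) gives 12173 ops/s, worse by 592.
No other one-to-one assignment exceeds 12765 ops/s.
Umbra's own top instance is Machine M6 (2270 ops/s), but forcing Umbra→Machine M6 and reassigning the rest optimally gives only 12391 ops/s — worse by 374.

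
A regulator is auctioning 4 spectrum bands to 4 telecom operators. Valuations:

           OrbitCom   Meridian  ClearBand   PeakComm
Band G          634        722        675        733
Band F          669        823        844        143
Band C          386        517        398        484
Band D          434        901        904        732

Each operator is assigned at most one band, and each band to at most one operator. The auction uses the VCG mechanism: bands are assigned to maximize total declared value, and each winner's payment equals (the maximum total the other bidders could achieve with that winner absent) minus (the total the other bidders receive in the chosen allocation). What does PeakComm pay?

PeakComm pays $248M.

Efficient allocation: OrbitCom→Band C ($386M), Meridian→Band D ($901M), ClearBand→Band F ($844M), PeakComm→Band G ($733M); total welfare W = $2864M.
PeakComm receives Band G at value $733M, so the others get W − 733 = $2131M.
Without PeakComm: best allocation of the remaining 3 bidders over all 4 bands is OrbitCom→Band G ($634M), Meridian→Band D ($901M), ClearBand→Band F ($844M), total $2379M.
VCG payment = (others' best without PeakComm) − (others' welfare with PeakComm) = 2379 − 2131 = $248M.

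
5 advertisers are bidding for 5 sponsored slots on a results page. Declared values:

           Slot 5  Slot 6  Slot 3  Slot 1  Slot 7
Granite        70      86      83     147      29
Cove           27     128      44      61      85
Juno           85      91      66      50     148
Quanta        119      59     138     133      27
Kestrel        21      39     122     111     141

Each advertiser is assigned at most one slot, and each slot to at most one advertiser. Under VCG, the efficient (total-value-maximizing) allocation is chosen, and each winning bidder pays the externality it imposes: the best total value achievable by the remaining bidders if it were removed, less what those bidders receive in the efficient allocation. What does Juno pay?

Efficient allocation: Granite→Slot 1 ($147), Cove→Slot 6 ($128), Juno→Slot 7 ($148), Quanta→Slot 5 ($119), Kestrel→Slot 3 ($122); total welfare W = $664.
Juno receives Slot 7 at value $148, so the others get W − 148 = $516.
Without Juno: best allocation of the remaining 4 bidders over all 5 slots is Granite→Slot 1 ($147), Cove→Slot 6 ($128), Quanta→Slot 3 ($138), Kestrel→Slot 7 ($141), total $554.
VCG payment = (others' best without Juno) − (others' welfare with Juno) = 554 − 516 = $38.

Juno pays $38.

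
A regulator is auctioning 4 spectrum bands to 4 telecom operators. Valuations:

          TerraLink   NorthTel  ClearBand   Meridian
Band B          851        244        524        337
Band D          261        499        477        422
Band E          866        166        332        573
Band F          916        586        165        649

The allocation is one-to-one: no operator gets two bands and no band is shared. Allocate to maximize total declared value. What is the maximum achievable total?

Maximum total: $2538M

Optimal: TerraLink→Band E ($866M), NorthTel→Band D ($499M), ClearBand→Band B ($524M), Meridian→Band F ($649M) — total 866+499+524+649 = $2538M.
Row-greedy (each operator in turn takes its best remaining band) gives $2512M, worse by 26.
Next-best assignment: TerraLink→Band F, NorthTel→Band D, ClearBand→Band B, Meridian→Band E = $2512M.
Swapping NorthTel↔Meridian (NorthTel→Band F $586M, Meridian→Band D $422M) loses 140.
No other one-to-one assignment exceeds $2538M.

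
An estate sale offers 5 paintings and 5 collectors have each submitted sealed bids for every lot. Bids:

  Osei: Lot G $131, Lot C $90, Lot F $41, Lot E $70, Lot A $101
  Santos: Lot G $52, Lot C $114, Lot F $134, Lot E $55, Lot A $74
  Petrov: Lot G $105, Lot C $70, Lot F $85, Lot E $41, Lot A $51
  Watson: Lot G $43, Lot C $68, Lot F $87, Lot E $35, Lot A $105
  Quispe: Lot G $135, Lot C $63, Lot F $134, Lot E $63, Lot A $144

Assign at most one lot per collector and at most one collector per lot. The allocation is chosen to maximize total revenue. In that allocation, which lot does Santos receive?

Santos receives Lot C.

Treat this as an assignment problem: match each collector to one lot.
Optimal: Osei→Lot E ($70), Santos→Lot C ($114), Petrov→Lot G ($105), Watson→Lot A ($105), Quispe→Lot F ($134) — total 70+114+105+105+134 = $528.
Row-greedy (each collector in turn takes its best remaining lot) gives $503, worse by 25.
Next-best assignment: Osei→Lot G, Santos→Lot C, Petrov→Lot E, Watson→Lot A, Quispe→Lot F = $525.
Checked against all permutations: $528 is optimal.
Santos's own top lot is Lot F ($134), but forcing Santos→Lot F and reassigning the rest optimally gives only $521 — worse by 7.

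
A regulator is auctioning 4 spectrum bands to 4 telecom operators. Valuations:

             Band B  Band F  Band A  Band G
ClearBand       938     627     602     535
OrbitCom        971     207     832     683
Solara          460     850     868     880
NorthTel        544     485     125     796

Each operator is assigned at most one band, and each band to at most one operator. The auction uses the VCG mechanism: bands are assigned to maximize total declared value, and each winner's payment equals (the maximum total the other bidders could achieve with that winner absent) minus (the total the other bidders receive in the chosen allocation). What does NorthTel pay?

Efficient allocation: ClearBand→Band B ($938M), OrbitCom→Band A ($832M), Solara→Band F ($850M), NorthTel→Band G ($796M); total welfare W = $3416M.
NorthTel receives Band G at value $796M, so the others get W − 796 = $2620M.
Without NorthTel: best allocation of the remaining 3 bidders over all 4 bands is ClearBand→Band B ($938M), OrbitCom→Band A ($832M), Solara→Band G ($880M), total $2650M.
VCG payment = (others' best without NorthTel) − (others' welfare with NorthTel) = 2650 − 2620 = $30M.

NorthTel pays $30M.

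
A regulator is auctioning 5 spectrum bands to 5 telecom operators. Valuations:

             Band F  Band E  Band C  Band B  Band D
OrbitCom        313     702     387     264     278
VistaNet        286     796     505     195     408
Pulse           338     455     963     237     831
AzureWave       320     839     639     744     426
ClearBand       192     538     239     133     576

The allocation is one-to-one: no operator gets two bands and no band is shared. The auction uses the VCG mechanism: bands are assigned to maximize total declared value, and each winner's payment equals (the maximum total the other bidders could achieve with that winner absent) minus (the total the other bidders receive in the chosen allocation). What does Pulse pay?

Pulse pays $98M.

Efficient allocation: OrbitCom→Band F ($313M), VistaNet→Band E ($796M), Pulse→Band C ($963M), AzureWave→Band B ($744M), ClearBand→Band D ($576M); total welfare W = $3392M.
Pulse receives Band C at value $963M, so the others get W − 963 = $2429M.
Without Pulse: best allocation of the remaining 4 bidders over all 5 bands is OrbitCom→Band E ($702M), VistaNet→Band C ($505M), AzureWave→Band B ($744M), ClearBand→Band D ($576M), total $2527M.
VCG payment = (others' best without Pulse) − (others' welfare with Pulse) = 2527 − 2429 = $98M.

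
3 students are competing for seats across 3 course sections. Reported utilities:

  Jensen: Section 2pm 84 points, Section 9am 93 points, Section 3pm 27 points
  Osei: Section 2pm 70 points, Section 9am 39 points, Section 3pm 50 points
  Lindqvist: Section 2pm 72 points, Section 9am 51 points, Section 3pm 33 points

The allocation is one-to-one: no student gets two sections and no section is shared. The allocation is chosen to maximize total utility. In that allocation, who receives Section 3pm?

This is the linear assignment problem.
Optimal: Jensen→Section 9am (93 points), Osei→Section 3pm (50 points), Lindqvist→Section 2pm (72 points) — total 93+50+72 = 215 points.
Column-greedy (each section in turn goes to its best remaining student) gives 185 points, worse by 30.
Swapping Osei↔Jensen (Osei→Section 9am 39 points, Jensen→Section 3pm 27 points) loses 77.
Osei's own top section is Section 2pm (70 points), but forcing Osei→Section 2pm and reassigning the rest optimally gives only 196 points — worse by 19.

Osei receives Section 3pm.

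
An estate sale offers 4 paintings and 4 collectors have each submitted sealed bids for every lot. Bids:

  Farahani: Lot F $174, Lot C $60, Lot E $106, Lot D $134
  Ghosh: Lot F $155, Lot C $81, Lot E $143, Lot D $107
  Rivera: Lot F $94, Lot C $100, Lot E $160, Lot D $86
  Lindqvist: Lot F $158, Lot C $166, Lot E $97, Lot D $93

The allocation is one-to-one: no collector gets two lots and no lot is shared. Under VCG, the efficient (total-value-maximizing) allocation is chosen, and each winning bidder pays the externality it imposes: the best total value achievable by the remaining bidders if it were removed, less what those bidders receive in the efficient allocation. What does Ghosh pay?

Efficient allocation: Farahani→Lot D ($134), Ghosh→Lot F ($155), Rivera→Lot E ($160), Lindqvist→Lot C ($166); total welfare W = $615.
Ghosh receives Lot F at value $155, so the others get W − 155 = $460.
Without Ghosh: best allocation of the remaining 3 bidders over all 4 lots is Farahani→Lot F ($174), Rivera→Lot E ($160), Lindqvist→Lot C ($166), total $500.
VCG payment = (others' best without Ghosh) − (others' welfare with Ghosh) = 500 − 460 = $40.

Ghosh pays $40.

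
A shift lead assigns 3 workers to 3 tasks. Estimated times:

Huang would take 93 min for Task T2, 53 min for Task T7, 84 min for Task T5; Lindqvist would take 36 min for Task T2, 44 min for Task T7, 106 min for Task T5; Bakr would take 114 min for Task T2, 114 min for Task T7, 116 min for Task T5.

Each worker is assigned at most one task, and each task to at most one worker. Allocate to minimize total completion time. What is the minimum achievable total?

Optimal: Huang→Task T7 (53 min), Lindqvist→Task T2 (36 min), Bakr→Task T5 (116 min) — total 53+36+116 = 205 min.
Swapping Bakr↔Huang (Bakr→Task T7 114 min, Huang→Task T5 84 min) adds 29.

Minimum total: 205 min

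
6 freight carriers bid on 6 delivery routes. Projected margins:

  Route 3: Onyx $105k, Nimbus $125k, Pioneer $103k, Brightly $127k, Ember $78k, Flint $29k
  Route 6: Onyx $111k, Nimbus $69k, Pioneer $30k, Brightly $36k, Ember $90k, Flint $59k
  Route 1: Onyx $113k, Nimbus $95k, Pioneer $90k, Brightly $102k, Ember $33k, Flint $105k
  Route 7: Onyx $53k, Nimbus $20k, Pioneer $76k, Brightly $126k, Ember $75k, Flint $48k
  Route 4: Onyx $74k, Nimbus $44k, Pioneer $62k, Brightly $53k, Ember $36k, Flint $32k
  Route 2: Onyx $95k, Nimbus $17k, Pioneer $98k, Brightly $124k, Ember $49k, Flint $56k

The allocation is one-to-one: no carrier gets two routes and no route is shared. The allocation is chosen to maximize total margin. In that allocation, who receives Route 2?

Optimal: Onyx→Route 4 ($74k), Nimbus→Route 3 ($125k), Pioneer→Route 2 ($98k), Brightly→Route 7 ($126k), Ember→Route 6 ($90k), Flint→Route 1 ($105k) — total 74+125+98+126+90+105 = $618k.
Pioneer's own top route is Route 3 ($103k), but forcing Pioneer→Route 3 and reassigning the rest optimally gives only $563k — worse by 55.

Pioneer receives Route 2.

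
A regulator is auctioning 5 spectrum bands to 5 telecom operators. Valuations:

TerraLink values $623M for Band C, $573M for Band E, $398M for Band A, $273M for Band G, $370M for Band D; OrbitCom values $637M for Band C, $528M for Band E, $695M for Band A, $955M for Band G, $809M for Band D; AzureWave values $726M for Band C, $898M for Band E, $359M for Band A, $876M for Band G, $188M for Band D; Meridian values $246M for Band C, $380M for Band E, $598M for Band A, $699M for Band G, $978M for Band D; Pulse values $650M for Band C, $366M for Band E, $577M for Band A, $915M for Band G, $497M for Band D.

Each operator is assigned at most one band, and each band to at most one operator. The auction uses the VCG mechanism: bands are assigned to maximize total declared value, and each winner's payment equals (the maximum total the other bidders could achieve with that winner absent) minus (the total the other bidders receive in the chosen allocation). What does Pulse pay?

Efficient allocation: TerraLink→Band C ($623M), OrbitCom→Band A ($695M), AzureWave→Band E ($898M), Meridian→Band D ($978M), Pulse→Band G ($915M); total welfare W = $4109M.
Pulse receives Band G at value $915M, so the others get W − 915 = $3194M.
Without Pulse: best allocation of the remaining 4 bidders over all 5 bands is TerraLink→Band C ($623M), OrbitCom→Band G ($955M), AzureWave→Band E ($898M), Meridian→Band D ($978M), total $3454M.
VCG payment = (others' best without Pulse) − (others' welfare with Pulse) = 3454 − 3194 = $260M.

Pulse pays $260M.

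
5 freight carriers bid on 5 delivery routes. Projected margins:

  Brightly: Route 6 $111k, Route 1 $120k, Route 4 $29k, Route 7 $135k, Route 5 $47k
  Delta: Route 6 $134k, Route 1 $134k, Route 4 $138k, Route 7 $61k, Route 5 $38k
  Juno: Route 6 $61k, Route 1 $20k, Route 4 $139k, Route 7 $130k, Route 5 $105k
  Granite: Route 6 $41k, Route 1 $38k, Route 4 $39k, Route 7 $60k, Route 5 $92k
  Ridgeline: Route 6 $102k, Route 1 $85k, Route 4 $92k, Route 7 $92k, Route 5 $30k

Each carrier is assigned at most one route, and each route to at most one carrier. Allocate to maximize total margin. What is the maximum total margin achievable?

This is a one-to-one assignment (maximum-weight bipartite matching).
Optimal: Brightly→Route 7 ($135k), Delta→Route 1 ($134k), Juno→Route 4 ($139k), Granite→Route 5 ($92k), Ridgeline→Route 6 ($102k) — total 135+134+139+92+102 = $602k.
Row-greedy (each carrier in turn takes its best remaining route) gives $504k, worse by 98.
Next-best assignment: Brightly→Route 7, Delta→Route 6, Juno→Route 4, Granite→Route 5, Ridgeline→Route 1 = $585k.

Maximum total: $602k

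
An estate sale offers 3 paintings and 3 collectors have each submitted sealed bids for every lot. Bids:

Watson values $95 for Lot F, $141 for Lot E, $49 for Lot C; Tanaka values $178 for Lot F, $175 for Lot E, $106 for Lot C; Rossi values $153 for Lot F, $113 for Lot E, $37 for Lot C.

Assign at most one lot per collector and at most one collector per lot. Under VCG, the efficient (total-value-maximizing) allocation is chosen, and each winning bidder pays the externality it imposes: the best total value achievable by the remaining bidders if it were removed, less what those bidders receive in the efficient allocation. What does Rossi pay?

Efficient allocation: Watson→Lot E ($141), Tanaka→Lot C ($106), Rossi→Lot F ($153); total welfare W = $400.
Rossi receives Lot F at value $153, so the others get W − 153 = $247.
Without Rossi: best allocation of the remaining 2 bidders over all 3 lots is Watson→Lot E ($141), Tanaka→Lot F ($178), total $319.
VCG payment = (others' best without Rossi) − (others' welfare with Rossi) = 319 − 247 = $72.

Rossi pays $72.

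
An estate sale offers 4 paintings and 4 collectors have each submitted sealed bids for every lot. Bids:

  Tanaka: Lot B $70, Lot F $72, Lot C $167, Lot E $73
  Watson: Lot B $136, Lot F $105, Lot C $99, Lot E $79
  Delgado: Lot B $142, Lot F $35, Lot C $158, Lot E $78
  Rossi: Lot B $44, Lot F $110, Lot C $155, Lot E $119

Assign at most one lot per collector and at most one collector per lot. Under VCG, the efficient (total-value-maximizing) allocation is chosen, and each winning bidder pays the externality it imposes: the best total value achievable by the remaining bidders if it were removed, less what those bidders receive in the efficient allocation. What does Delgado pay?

Efficient allocation: Tanaka→Lot C ($167), Watson→Lot F ($105), Delgado→Lot B ($142), Rossi→Lot E ($119); total welfare W = $533.
Delgado receives Lot B at value $142, so the others get W − 142 = $391.
Without Delgado: best allocation of the remaining 3 bidders over all 4 lots is Tanaka→Lot C ($167), Watson→Lot B ($136), Rossi→Lot E ($119), total $422.
VCG payment = (others' best without Delgado) − (others' welfare with Delgado) = 422 − 391 = $31.

Delgado pays $31.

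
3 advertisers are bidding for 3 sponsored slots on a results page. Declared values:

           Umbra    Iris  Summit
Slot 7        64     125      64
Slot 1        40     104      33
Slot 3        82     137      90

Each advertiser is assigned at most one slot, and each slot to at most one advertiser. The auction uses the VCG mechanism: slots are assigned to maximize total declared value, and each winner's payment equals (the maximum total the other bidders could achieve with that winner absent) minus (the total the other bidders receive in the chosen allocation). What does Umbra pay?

Efficient allocation: Umbra→Slot 7 ($64), Iris→Slot 1 ($104), Summit→Slot 3 ($90); total welfare W = $258.
Umbra receives Slot 7 at value $64, so the others get W − 64 = $194.
Without Umbra: best allocation of the remaining 2 bidders over all 3 slots is Iris→Slot 7 ($125), Summit→Slot 3 ($90), total $215.
VCG payment = (others' best without Umbra) − (others' welfare with Umbra) = 215 − 194 = $21.

Umbra pays $21.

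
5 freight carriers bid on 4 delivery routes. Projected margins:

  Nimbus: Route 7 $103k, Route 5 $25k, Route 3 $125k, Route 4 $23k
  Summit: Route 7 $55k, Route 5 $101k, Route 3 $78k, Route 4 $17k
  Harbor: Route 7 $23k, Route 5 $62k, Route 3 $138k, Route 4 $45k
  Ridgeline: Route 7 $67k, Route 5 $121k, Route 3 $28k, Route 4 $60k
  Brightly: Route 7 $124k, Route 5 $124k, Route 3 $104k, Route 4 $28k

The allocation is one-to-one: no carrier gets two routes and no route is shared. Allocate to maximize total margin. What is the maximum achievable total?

Treat this as an assignment problem: match each carrier to one route.
Optimal: Nimbus→Route 7 ($103k), Brightly→Route 5 ($124k), Harbor→Route 3 ($138k), Ridgeline→Route 4 ($60k) — total 103+124+138+60 = $425k.
Row-greedy (each carrier in turn takes its best remaining route) gives $338k, worse by 87.

Max total: $425k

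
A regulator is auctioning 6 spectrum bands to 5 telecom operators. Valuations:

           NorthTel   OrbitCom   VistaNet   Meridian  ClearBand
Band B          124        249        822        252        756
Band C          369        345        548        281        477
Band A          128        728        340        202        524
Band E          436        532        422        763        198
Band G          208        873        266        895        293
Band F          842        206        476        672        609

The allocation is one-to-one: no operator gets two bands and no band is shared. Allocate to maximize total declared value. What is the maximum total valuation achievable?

Max total: $3824M

Treat this as an assignment problem: match each operator to one band.
Optimal: NorthTel→Band F ($842M), OrbitCom→Band G ($873M), VistaNet→Band B ($822M), Meridian→Band E ($763M), ClearBand→Band A ($524M) — total 842+873+822+763+524 = $3824M.
Column-greedy (each band in turn goes to its best remaining operator) gives $2998M, worse by 826.
Every other assignment is strictly worse.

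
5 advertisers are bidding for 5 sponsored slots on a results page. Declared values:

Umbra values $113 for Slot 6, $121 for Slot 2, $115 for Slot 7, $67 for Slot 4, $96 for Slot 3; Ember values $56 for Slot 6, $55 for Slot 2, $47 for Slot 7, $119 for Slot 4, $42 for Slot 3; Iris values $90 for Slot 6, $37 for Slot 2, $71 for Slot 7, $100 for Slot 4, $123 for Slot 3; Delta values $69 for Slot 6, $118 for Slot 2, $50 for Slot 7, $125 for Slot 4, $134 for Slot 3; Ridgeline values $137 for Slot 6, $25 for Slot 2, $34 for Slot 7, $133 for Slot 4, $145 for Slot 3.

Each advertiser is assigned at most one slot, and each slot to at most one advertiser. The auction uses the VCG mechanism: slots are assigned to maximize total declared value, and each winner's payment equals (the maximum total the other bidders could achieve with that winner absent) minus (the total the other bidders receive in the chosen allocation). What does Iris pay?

Efficient allocation: Umbra→Slot 7 ($115), Ember→Slot 4 ($119), Iris→Slot 3 ($123), Delta→Slot 2 ($118), Ridgeline→Slot 6 ($137); total welfare W = $612.
Iris receives Slot 3 at value $123, so the others get W − 123 = $489.
Without Iris: best allocation of the remaining 4 bidders over all 5 slots is Umbra→Slot 2 ($121), Ember→Slot 4 ($119), Delta→Slot 3 ($134), Ridgeline→Slot 6 ($137), total $511.
VCG payment = (others' best without Iris) − (others' welfare with Iris) = 511 − 489 = $22.

Iris pays $22.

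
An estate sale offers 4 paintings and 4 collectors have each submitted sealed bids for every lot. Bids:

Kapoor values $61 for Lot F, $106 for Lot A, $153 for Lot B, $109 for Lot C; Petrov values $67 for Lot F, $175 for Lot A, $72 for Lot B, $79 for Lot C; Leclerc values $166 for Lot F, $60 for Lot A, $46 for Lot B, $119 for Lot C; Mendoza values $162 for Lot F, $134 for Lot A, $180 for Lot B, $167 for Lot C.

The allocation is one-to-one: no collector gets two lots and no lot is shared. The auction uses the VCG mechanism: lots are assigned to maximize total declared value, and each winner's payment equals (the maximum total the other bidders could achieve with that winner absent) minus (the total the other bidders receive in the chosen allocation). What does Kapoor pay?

Efficient allocation: Kapoor→Lot B ($153), Petrov→Lot A ($175), Leclerc→Lot F ($166), Mendoza→Lot C ($167); total welfare W = $661.
Kapoor receives Lot B at value $153, so the others get W − 153 = $508.
Without Kapoor: best allocation of the remaining 3 bidders over all 4 lots is Petrov→Lot A ($175), Leclerc→Lot F ($166), Mendoza→Lot B ($180), total $521.
VCG payment = (others' best without Kapoor) − (others' welfare with Kapoor) = 521 − 508 = $13.

Kapoor pays $13.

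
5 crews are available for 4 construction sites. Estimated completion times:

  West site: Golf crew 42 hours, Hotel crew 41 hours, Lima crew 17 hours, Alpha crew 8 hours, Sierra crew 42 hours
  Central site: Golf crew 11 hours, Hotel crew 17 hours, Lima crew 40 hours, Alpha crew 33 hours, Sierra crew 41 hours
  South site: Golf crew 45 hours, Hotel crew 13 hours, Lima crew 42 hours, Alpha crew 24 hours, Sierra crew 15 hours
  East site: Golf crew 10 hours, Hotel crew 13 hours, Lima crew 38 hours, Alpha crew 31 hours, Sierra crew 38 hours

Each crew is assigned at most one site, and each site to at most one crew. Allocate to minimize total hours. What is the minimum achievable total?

Optimal: Alpha crew→West site (8 hours), Golf crew→Central site (11 hours), Sierra crew→South site (15 hours), Hotel crew→East site (13 hours) — total 8+11+15+13 = 47 hours.
Row-greedy (each crew in turn takes its cheapest remaining site) gives 73 hours, worse by 26.
Next-best assignment: Alpha crew→West site, Hotel crew→Central site, Sierra crew→South site, Golf crew→East site = 50 hours.
Swapping Alpha crew↔Golf crew (Alpha crew→Central site 33 hours, Golf crew→West site 42 hours) adds 56.
No other one-to-one assignment undercuts 47 hours.

Minimum total: 47 hours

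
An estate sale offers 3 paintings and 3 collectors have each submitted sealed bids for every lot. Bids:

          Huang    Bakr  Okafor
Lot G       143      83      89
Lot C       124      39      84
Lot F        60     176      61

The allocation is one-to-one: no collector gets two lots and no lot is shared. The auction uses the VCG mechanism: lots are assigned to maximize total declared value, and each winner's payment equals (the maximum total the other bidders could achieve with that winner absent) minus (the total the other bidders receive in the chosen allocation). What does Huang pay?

Efficient allocation: Huang→Lot G ($143), Bakr→Lot F ($176), Okafor→Lot C ($84); total welfare W = $403.
Huang receives Lot G at value $143, so the others get W − 143 = $260.
Without Huang: best allocation of the remaining 2 bidders over all 3 lots is Bakr→Lot F ($176), Okafor→Lot G ($89), total $265.
VCG payment = (others' best without Huang) − (others' welfare with Huang) = 265 − 260 = $5.

Huang pays $5.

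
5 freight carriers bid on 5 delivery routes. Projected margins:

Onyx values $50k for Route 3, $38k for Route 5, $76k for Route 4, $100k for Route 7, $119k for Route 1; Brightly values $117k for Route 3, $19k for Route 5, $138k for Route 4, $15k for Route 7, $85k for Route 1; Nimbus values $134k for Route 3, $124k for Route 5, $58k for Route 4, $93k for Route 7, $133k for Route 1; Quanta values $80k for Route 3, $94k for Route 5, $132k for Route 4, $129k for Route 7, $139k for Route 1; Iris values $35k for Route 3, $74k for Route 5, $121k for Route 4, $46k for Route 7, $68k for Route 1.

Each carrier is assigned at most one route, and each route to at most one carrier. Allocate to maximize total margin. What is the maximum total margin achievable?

Max total: $610k

This is the linear assignment problem.
Optimal: Onyx→Route 1 ($119k), Brightly→Route 3 ($117k), Nimbus→Route 5 ($124k), Quanta→Route 7 ($129k), Iris→Route 4 ($121k) — total 119+117+124+129+121 = $610k.
Next-best assignment: Onyx→Route 7, Brightly→Route 3, Nimbus→Route 5, Quanta→Route 1, Iris→Route 4 = $601k.
Checked against all permutations: $610k is optimal.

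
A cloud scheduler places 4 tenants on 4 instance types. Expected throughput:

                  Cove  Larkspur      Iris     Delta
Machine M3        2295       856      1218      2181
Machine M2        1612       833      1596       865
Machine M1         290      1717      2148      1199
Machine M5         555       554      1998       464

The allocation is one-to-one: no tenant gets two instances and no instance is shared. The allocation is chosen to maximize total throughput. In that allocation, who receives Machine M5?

Iris receives Machine M5.

Optimal: Cove→Machine M2 (1612 ops/s), Larkspur→Machine M1 (1717 ops/s), Iris→Machine M5 (1998 ops/s), Delta→Machine M3 (2181 ops/s) — total 1612+1717+1998+2181 = 7508 ops/s.
Column-greedy (each instance in turn goes to its best remaining tenant) gives 6072 ops/s, worse by 1436.
Every other assignment is strictly worse.
Iris's own top instance is Machine M1 (2148 ops/s), but forcing Iris→Machine M1 and reassigning the rest optimally gives only 6495 ops/s — worse by 1013.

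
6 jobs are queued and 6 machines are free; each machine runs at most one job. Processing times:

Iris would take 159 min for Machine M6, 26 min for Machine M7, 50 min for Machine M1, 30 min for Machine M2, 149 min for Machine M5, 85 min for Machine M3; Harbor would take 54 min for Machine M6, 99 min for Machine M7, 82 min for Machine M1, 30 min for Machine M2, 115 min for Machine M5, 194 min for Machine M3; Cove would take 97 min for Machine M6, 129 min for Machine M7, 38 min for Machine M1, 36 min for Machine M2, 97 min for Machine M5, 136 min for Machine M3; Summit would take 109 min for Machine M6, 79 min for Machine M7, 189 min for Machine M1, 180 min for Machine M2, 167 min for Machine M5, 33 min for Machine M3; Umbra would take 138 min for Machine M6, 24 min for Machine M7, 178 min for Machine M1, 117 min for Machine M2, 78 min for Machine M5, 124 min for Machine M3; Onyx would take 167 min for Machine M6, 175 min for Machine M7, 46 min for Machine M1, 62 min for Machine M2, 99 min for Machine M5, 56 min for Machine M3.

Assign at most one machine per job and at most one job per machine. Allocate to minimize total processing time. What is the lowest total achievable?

Optimal: Iris→Machine M7 (26 min), Harbor→Machine M6 (54 min), Cove→Machine M2 (36 min), Summit→Machine M3 (33 min), Umbra→Machine M5 (78 min), Onyx→Machine M1 (46 min) — total 26+54+36+33+78+46 = 273 min.
Column-greedy (each machine in turn goes to its cheapest remaining job) gives 278 min, worse by 5.

Minimum total: 273 min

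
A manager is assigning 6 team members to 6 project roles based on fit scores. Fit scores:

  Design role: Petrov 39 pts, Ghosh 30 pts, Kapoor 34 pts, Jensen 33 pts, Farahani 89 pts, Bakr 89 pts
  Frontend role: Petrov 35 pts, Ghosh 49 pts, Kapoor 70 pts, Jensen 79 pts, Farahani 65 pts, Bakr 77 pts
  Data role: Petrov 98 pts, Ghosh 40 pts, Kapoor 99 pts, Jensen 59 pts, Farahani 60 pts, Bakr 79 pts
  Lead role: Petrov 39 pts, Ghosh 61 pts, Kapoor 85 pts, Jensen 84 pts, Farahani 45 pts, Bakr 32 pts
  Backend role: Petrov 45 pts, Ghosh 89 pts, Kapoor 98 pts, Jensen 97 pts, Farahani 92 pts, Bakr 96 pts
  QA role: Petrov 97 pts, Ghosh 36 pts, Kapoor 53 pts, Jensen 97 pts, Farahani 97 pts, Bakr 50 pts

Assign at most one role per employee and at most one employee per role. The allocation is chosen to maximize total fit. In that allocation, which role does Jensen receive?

Jensen receives Frontend role.

This is a one-to-one assignment (maximum-weight bipartite matching).
Optimal: Petrov→Data role (98 pts), Ghosh→Backend role (89 pts), Kapoor→Lead role (85 pts), Jensen→Frontend role (79 pts), Farahani→QA role (97 pts), Bakr→Design role (89 pts) — total 98+89+85+79+97+89 = 537 pts.
Max-entry greedy (repeatedly take the single best remaining cell) gives 520 pts, worse by 17.
Jensen's own top role is Backend role (97 pts), but forcing Jensen→Backend role and reassigning the rest optimally gives only 520 pts — worse by 17.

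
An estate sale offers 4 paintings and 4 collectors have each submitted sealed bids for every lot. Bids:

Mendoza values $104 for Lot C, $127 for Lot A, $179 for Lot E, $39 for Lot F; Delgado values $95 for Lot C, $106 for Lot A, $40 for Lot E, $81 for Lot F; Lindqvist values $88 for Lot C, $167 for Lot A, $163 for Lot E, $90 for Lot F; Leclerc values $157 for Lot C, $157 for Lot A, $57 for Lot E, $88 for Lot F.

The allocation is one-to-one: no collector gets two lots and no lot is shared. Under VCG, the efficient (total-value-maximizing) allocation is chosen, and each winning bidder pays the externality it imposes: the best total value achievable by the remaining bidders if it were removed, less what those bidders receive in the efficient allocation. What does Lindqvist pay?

Lindqvist pays $25.

Efficient allocation: Mendoza→Lot E ($179), Delgado→Lot F ($81), Lindqvist→Lot A ($167), Leclerc→Lot C ($157); total welfare W = $584.
Lindqvist receives Lot A at value $167, so the others get W − 167 = $417.
Without Lindqvist: best allocation of the remaining 3 bidders over all 4 lots is Mendoza→Lot E ($179), Delgado→Lot A ($106), Leclerc→Lot C ($157), total $442.
VCG payment = (others' best without Lindqvist) − (others' welfare with Lindqvist) = 442 − 417 = $25.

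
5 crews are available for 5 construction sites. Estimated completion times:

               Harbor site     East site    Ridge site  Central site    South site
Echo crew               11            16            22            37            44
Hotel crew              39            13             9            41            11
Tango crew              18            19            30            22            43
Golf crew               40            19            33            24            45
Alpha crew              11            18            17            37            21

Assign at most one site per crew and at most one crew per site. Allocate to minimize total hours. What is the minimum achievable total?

Optimal: Echo crew→Harbor site (11 hours), Hotel crew→South site (11 hours), Tango crew→Central site (22 hours), Golf crew→East site (19 hours), Alpha crew→Ridge site (17 hours) — total 11+11+22+19+17 = 80 hours.
Column-greedy (each site in turn goes to its cheapest remaining crew) gives 108 hours, worse by 28.

Min total: 80 hours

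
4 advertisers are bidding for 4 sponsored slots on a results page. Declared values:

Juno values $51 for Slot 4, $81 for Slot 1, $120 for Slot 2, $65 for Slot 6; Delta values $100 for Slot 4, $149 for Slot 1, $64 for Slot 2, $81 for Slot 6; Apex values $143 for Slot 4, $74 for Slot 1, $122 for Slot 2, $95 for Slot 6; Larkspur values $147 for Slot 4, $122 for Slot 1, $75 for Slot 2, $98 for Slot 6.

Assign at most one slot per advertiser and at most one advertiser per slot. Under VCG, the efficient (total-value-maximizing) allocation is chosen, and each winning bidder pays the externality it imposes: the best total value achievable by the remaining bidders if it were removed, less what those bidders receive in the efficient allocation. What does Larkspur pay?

Efficient allocation: Juno→Slot 2 ($120), Delta→Slot 1 ($149), Apex→Slot 6 ($95), Larkspur→Slot 4 ($147); total welfare W = $511.
Larkspur receives Slot 4 at value $147, so the others get W − 147 = $364.
Without Larkspur: best allocation of the remaining 3 bidders over all 4 slots is Juno→Slot 2 ($120), Delta→Slot 1 ($149), Apex→Slot 4 ($143), total $412.
VCG payment = (others' best without Larkspur) − (others' welfare with Larkspur) = 412 − 364 = $48.

Larkspur pays $48.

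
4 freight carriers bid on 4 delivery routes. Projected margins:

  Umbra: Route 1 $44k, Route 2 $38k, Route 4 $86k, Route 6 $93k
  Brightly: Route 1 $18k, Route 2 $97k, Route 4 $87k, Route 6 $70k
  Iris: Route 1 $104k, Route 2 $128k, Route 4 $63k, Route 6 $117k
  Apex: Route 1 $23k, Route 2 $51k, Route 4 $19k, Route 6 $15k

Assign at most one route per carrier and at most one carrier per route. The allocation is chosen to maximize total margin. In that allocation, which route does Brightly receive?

Brightly receives Route 4.

Optimal: Umbra→Route 6 ($93k), Brightly→Route 4 ($87k), Iris→Route 1 ($104k), Apex→Route 2 ($51k) — total 93+87+104+51 = $335k.
Max-entry greedy (repeatedly take the single best remaining cell) gives $331k, worse by 4.
Next-best assignment: Umbra→Route 6, Brightly→Route 4, Iris→Route 2, Apex→Route 1 = $331k.
Swapping Umbra↔Iris (Umbra→Route 1 $44k, Iris→Route 6 $117k) loses 36.
Brightly's own top route is Route 2 ($97k), but forcing Brightly→Route 2 and reassigning the rest optimally gives only $323k — worse by 12.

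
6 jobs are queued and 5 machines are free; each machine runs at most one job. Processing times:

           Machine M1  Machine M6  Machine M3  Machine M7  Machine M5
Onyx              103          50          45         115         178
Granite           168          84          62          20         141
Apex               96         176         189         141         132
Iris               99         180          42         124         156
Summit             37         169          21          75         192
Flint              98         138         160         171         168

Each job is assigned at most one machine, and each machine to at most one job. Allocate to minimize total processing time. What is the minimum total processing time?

Minimum total: 281 min

Treat this as an assignment problem: match each job to one machine.
Optimal: Summit→Machine M1 (37 min), Onyx→Machine M6 (50 min), Iris→Machine M3 (42 min), Granite→Machine M7 (20 min), Apex→Machine M5 (132 min) — total 37+50+42+20+132 = 281 min.
Row-greedy (each job in turn takes its cheapest remaining machine) gives 486 min, worse by 205.
No other one-to-one assignment undercuts 281 min.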